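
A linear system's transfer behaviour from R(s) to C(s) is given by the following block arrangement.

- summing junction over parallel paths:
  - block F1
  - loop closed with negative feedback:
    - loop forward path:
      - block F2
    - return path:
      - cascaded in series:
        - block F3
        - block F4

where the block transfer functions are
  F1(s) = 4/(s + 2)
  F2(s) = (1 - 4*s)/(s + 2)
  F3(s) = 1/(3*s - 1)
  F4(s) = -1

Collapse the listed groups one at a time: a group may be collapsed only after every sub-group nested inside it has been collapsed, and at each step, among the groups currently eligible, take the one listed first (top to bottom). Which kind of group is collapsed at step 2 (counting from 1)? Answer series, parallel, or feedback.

The answer is feedback.

Reasoning:
Step 1 - series reduction of F3, F4
Step 2 - apply the feedback formula to F2, (F3*F4)
Step 3 - sum the parallel branches F1, [F2/(1+F2*(F3*F4))]
So the answer for step 2 is feedback.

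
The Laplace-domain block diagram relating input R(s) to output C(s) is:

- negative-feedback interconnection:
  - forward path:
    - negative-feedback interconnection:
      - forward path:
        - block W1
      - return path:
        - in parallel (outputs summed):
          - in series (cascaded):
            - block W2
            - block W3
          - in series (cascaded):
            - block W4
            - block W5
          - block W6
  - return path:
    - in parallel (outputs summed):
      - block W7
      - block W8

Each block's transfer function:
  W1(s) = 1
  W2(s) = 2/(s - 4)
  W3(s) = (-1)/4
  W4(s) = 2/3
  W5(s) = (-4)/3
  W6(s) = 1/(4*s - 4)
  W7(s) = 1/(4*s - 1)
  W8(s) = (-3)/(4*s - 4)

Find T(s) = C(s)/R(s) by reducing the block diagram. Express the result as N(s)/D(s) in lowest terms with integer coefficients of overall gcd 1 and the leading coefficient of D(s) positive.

Step 1 - cascade W2, W3; result (-1)/(2*s - 8)
Step 2 - combine W4, W5 in series; result (-8)/9
Step 3 - sum the parallel branches (W2*W3), (W4*W5), W6; result (-32*s^2 + 151*s - 146)/(36*s^2 - 180*s + 144)
Step 4 - apply the feedback formula to W1, ((W2*W3)+(W4*W5)+W6); result (36*s^2 - 180*s + 144)/(4*s^2 - 29*s - 2)
Step 5 - combine W7, W8 in parallel; result (-8*s - 1)/(16*s^2 - 20*s + 4)
Step 6 - collapse the loop ([W1/(1+W1*((W2*W3)+(W4*W5)+W6))] forward, (W7+W8) return) - this is the overall T(s), already in the required normalized form

Answer: (72*s^3 - 378*s^2 + 378*s - 72)/(8*s^3 - 96*s^2 + 150*s + 19)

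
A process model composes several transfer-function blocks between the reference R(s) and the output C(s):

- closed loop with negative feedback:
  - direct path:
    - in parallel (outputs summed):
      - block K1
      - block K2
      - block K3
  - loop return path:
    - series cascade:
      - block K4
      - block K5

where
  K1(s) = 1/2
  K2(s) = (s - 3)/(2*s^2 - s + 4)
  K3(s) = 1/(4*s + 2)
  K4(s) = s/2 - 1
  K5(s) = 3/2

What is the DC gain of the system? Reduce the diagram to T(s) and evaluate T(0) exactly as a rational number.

(1) parallel reduction of K1, K2, K3: (2*s^3 + 3*s^2 - 2*s + 1)/(4*s^3 + 7*s + 4)
(2) cascade K4, K5: 3*s/4 - 3/2
(3) collapse the loop ((K1+K2+K3) forward, (K4*K5) return): (8*s^3 + 12*s^2 - 8*s + 4)/(6*s^4 + 13*s^3 - 24*s^2 + 43*s + 10)
That last expression is T(s); at s = 0 only the constant terms survive, so T(0) = 4/10 = 2/5.

Final answer: 2/5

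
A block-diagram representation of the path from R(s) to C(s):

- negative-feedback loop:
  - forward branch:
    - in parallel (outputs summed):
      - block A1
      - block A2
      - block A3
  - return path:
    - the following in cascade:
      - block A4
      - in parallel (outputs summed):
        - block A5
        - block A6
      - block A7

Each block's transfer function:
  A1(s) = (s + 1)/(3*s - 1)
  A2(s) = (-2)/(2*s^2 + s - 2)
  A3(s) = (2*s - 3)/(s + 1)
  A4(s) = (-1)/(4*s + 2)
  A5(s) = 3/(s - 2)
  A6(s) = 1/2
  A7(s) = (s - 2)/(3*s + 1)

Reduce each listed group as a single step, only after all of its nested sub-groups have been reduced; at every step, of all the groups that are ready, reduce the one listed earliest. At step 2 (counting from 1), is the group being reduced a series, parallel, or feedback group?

The answer is parallel.

Reasoning:
Step 1: combine A1, A2, A3 in parallel
Step 2: reduce the parallel group A5, A6
Step 3: reduce the series chain A4, (A5+A6), A7
Step 4: reduce the feedback loop with forward (A1+A2+A3) and return (A4*(A5+A6)*A7)
Step 2: parallel.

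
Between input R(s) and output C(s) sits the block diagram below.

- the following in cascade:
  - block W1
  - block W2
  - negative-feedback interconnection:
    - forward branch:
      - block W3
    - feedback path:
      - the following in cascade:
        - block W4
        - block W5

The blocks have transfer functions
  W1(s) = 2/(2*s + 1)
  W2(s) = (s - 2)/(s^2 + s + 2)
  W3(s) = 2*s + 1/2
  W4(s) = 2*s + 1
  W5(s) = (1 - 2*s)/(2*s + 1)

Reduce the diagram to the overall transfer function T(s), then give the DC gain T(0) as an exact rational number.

Answer: -2/3

Working:
1. series reduction of W4, W5, giving 1 - 2*s
2. feedback reduction of W3, (W4*W5), giving (-4*s - 1)/(8*s^2 - 2*s - 3)
3. combine W1, W2, [W3/(1+W3*(W4*W5))] in series, giving (-8*s^2 + 14*s + 4)/(16*s^5 + 20*s^4 + 28*s^3 - 3*s^2 - 19*s - 6)
DC gain: substitute s = 0 into T(s) from step 3: T(0) = 4/(-6) = -2/3.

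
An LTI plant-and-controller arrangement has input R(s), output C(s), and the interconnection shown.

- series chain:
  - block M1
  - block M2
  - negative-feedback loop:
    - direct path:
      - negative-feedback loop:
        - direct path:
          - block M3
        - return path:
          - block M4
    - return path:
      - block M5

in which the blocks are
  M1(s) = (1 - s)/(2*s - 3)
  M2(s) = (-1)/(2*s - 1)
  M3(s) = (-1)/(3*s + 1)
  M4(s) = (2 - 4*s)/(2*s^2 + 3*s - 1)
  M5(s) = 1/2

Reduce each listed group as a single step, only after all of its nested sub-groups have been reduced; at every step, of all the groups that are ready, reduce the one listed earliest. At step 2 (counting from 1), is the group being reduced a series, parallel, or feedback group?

The answer is feedback.

Reasoning:
(1) feedback reduction of M3, M4
(2) apply the feedback formula to [M3/(1+M3*M4)], M5
(3) combine M1, M2, [[M3/(1+M3*M4)]/(1+[M3/(1+M3*M4)]*M5)] in series
At step 2 the group reduced is feedback.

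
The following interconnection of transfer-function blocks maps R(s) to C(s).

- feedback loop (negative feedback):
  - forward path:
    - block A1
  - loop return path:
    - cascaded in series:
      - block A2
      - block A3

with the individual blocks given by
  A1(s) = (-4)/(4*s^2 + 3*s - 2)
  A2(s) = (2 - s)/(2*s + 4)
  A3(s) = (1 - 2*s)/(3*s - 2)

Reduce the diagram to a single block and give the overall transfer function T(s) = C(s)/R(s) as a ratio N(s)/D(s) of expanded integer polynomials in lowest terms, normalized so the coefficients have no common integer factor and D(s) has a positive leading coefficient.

Step 1. reduce the series chain A2, A3 gives (2*s^2 - 5*s + 2)/(6*s^2 + 8*s - 8)
Step 2. collapse the loop (A1 forward, (A2*A3) return), which is the overall transfer function T(s) = C(s)/R(s) in lowest terms

Final answer: (-12*s^2 - 16*s + 16)/(12*s^4 + 25*s^3 - 14*s^2 - 10*s + 4)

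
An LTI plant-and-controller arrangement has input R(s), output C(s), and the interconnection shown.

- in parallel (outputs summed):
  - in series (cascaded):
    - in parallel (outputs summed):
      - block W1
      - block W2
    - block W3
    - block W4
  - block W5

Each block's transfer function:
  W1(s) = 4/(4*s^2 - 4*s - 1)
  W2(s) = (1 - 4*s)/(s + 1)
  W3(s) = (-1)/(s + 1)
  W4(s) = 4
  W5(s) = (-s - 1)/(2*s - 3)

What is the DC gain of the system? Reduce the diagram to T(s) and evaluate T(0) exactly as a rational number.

The answer is 37/3.

Reasoning:
1. reduce the parallel group W1, W2, giving (-16*s^3 + 20*s^2 + 4*s + 3)/(4*s^3 - 5*s - 1)
2. multiply (W1+W2), W3, W4 (series), giving (64*s^3 - 80*s^2 - 16*s - 12)/(4*s^4 + 4*s^3 - 5*s^2 - 6*s - 1)
3. combine ((W1+W2)*W3*W4), W5 in parallel, giving (-4*s^5 + 120*s^4 - 351*s^3 + 219*s^2 + 31*s + 37)/(8*s^5 - 4*s^4 - 22*s^3 + 3*s^2 + 16*s + 3)
That last expression is T(s); at s = 0 only the constant terms survive, so T(0) = 37/3.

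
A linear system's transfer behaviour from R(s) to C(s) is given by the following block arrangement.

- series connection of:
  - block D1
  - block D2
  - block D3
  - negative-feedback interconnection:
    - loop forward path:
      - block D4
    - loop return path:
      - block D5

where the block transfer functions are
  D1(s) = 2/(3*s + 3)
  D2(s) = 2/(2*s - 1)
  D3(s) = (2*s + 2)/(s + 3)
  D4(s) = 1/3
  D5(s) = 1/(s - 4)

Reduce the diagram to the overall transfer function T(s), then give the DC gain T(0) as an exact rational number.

First reduce the diagram to T(s).

Step 1. feedback reduction of D4, D5 -> (s - 4)/(3*s - 11)
Step 2. multiply D1, D2, D3, [D4/(1+D4*D5)] (series) -> (8*s - 32)/(18*s^3 - 21*s^2 - 192*s + 99)
Step 2 gives the overall T(s). Then T(0) = -32/99.

Answer: -32/99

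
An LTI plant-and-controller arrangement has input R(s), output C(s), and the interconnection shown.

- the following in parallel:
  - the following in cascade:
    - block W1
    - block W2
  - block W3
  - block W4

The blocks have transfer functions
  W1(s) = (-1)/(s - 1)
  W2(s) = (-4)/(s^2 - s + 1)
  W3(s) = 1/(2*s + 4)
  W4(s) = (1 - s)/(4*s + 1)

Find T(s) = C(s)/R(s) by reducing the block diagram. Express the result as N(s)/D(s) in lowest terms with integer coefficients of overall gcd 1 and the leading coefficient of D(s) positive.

Answer: (-2*s^5 + 6*s^4 - 3*s^3 + 28*s^2 + 80*s + 11)/(8*s^5 + 2*s^4 - 16*s^3 + 20*s^2 - 10*s - 4)

Working:
1. reduce the series chain W1, W2 -> 4/(s^3 - 2*s^2 + 2*s - 1)
2. combine (W1*W2), W3, W4 in parallel; the result is T(s) itself (integer coefficients, no common factor, positive leading denominator coefficient)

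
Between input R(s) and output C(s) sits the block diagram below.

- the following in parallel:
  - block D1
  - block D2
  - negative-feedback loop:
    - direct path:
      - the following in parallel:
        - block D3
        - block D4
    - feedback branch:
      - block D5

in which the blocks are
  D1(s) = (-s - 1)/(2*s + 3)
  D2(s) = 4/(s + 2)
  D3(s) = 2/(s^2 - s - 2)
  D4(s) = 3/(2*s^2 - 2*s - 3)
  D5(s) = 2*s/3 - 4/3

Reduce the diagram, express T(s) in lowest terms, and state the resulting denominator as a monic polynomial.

Step 1 - parallel reduction of D3, D4 = (7*s^2 - 7*s - 12)/(2*s^4 - 4*s^3 - 5*s^2 + 7*s + 6)
Step 2 - reduce the feedback loop with forward (D3+D4) and return D5 = (21*s^2 - 21*s - 36)/(6*s^4 + 2*s^3 - 57*s^2 + 25*s + 66)
Step 3 - add D1, D2, [(D3+D4)/(1+(D3+D4)*D5)] (parallel) = (-6*s^6 + 28*s^5 + 169*s^4 - 185*s^3 - 604*s^2 + 202*s + 444)/(12*s^6 + 46*s^5 - 64*s^4 - 337*s^3 - 35*s^2 + 612*s + 396)
T(s) is the step-3 result (common factors already cancelled). Leading coefficient of the denominator: 12. Divide through by 12 for the monic polynomial.

Final answer: s^6 + 23*s^5/6 - 16*s^4/3 - 337*s^3/12 - 35*s^2/12 + 51*s + 33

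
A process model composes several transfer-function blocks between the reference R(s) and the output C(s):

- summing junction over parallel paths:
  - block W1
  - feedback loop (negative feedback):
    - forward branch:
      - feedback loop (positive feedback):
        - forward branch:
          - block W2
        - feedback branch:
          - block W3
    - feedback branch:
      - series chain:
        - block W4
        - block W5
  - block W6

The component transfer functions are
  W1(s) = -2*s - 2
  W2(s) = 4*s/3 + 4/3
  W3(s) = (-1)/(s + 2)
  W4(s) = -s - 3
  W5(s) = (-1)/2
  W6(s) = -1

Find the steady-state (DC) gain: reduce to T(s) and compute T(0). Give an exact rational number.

(1) apply the feedback formula to W2, W3 -> (4*s^2 + 12*s + 8)/(7*s + 10)
(2) multiply W4, W5 (series) -> s/2 + 3/2
(3) apply the feedback formula to [W2/(1-W2*W3)], (W4*W5) -> (4*s^2 + 12*s + 8)/(2*s^3 + 12*s^2 + 29*s + 22)
(4) sum the parallel branches W1, [[W2/(1-W2*W3)]/(1+[W2/(1-W2*W3)]*(W4*W5))], W6 -> (-4*s^4 - 30*s^3 - 90*s^2 - 119*s - 58)/(2*s^3 + 12*s^2 + 29*s + 22)
DC gain: substitute s = 0 into T(s) from step 4: T(0) = -58/22 = -29/11.

Hence the answer: -29/11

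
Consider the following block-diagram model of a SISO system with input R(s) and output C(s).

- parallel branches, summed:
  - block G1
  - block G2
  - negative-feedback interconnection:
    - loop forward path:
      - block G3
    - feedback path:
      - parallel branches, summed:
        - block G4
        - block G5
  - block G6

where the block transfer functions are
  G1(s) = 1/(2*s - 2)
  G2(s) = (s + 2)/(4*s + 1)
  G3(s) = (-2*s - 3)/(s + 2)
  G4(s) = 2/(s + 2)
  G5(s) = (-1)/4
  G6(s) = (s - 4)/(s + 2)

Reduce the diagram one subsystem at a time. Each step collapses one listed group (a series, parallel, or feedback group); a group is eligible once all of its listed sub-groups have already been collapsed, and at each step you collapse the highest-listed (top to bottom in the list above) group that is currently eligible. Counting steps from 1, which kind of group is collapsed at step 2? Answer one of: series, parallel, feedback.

Reducing step by step:

(1) combine G4, G5 in parallel
(2) close the feedback loop around G3, (G4+G5)
(3) add G1, G2, [G3/(1+G3*(G4+G5))], G6 (parallel)
The group at step 2 is a feedback group.

Answer: feedback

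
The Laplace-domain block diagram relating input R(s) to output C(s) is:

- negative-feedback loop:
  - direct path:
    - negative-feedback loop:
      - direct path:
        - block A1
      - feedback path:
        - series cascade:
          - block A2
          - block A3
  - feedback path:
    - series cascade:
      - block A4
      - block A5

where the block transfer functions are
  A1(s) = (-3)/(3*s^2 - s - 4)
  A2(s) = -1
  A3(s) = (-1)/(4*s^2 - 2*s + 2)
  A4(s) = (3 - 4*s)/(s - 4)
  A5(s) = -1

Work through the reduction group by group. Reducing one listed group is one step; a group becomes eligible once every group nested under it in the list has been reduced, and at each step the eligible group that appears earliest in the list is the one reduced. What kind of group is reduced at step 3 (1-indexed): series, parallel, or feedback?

1. reduce the series chain A2, A3
2. reduce the feedback loop with forward A1 and return (A2*A3)
3. combine A4, A5 in series
4. apply the feedback formula to [A1/(1+A1*(A2*A3))], (A4*A5)
So the answer for step 3 is series.

Answer: series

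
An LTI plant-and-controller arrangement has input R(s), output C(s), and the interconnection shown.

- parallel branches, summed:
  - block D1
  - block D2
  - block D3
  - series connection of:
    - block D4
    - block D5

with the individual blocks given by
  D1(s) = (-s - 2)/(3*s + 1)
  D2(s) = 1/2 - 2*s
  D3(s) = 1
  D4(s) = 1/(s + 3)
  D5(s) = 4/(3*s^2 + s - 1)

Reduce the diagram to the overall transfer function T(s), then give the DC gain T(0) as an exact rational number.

(1) cascade D4, D5; result 4/(3*s^3 + 10*s^2 + 2*s - 3)
(2) sum the parallel branches D1, D2, D3, (D4*D5); result (-36*s^5 - 111*s^4 + 3*s^3 + 32*s^2 + 13*s + 11)/(18*s^4 + 66*s^3 + 32*s^2 - 14*s - 6)
That last expression is T(s); at s = 0 only the constant terms survive, so T(0) = 11/(-6) = -11/6.

Final answer: -11/6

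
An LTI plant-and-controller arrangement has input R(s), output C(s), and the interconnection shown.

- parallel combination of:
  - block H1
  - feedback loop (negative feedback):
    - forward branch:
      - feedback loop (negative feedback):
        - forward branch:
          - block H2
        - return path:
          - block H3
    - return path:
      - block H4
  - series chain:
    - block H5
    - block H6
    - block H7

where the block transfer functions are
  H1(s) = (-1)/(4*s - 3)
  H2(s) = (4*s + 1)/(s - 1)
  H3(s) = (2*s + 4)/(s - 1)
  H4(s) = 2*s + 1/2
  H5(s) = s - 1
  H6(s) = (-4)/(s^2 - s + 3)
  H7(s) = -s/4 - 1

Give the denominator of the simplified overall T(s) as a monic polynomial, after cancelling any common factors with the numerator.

1. feedback reduction of H2, H3 -> (4*s^2 - 3*s - 1)/(9*s^2 + 16*s + 5)
2. feedback reduction of [H2/(1+H2*H3)], H4 -> (8*s^2 - 6*s - 2)/(16*s^3 + 10*s^2 + 25*s + 9)
3. reduce the series chain H5, H6, H7 -> (s^2 + 3*s - 4)/(s^2 - s + 3)
4. parallel reduction of H1, [[H2/(1+H2*H3)]/(1+[H2/(1+H2*H3)]*H4)], (H5*H6*H7) -> (64*s^6 + 200*s^5 - 284*s^4 + 294*s^3 - 586*s^2 + 33*s + 99)/(64*s^6 - 72*s^5 + 270*s^4 - 133*s^3 + 222*s^2 - 90*s - 81)
The result of step 4 is T(s) in lowest terms. Its denominator has leading coefficient 64; dividing the denominator through by 64 makes it monic.

Answer: s^6 - 9*s^5/8 + 135*s^4/32 - 133*s^3/64 + 111*s^2/32 - 45*s/32 - 81/64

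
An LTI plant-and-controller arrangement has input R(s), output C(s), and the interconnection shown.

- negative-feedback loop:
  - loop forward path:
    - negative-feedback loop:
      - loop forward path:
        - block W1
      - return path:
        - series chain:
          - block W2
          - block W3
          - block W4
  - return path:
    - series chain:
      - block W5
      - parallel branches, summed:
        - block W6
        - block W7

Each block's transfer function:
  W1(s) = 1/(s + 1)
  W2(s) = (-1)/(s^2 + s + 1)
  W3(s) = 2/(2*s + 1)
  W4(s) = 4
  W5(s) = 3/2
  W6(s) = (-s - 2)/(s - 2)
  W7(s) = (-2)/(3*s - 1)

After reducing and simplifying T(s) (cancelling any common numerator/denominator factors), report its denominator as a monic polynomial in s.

Step 1 - series reduction of W2, W3, W4 gives (-8)/(2*s^3 + 3*s^2 + 3*s + 1)
Step 2 - collapse the loop (W1 forward, (W2*W3*W4) return) gives (2*s^3 + 3*s^2 + 3*s + 1)/(2*s^4 + 5*s^3 + 6*s^2 + 4*s - 7)
Step 3 - parallel reduction of W6, W7 gives (-3*s^2 - 7*s + 6)/(3*s^2 - 7*s + 2)
Step 4 - reduce the series chain W5, (W6+W7) gives (-9*s^2 - 21*s + 18)/(6*s^2 - 14*s + 4)
Step 5 - reduce the feedback loop with forward [W1/(1+W1*(W2*W3*W4))] and return (W5*(W6+W7)) gives (12*s^5 - 10*s^4 - 16*s^3 - 24*s^2 - 2*s + 4)/(12*s^6 - 16*s^5 - 95*s^4 - 94*s^3 - 92*s^2 + 147*s - 10)
Step 5 gives the fully reduced T(s), with no common factor left to cancel. The denominator's leading coefficient is 12, so divide each of its coefficients by 12 to get the monic form.

Therefore the answer is s^6 - 4*s^5/3 - 95*s^4/12 - 47*s^3/6 - 23*s^2/3 + 49*s/4 - 5/6.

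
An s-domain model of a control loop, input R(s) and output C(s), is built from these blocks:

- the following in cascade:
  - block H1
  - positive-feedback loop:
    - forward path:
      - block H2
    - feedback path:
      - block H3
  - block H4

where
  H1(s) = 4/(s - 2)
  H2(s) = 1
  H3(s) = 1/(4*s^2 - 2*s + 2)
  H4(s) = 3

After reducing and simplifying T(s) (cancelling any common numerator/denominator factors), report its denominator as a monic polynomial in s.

Step 1 - apply the feedback formula to H2, H3 -> (4*s^2 - 2*s + 2)/(4*s^2 - 2*s + 1)
Step 2 - combine H1, [H2/(1-H2*H3)], H4 in series -> (48*s^2 - 24*s + 24)/(4*s^3 - 10*s^2 + 5*s - 2)
Step 2 gives the fully reduced T(s), with no common factor left to cancel. The denominator's leading coefficient is 4, so divide each of its coefficients by 4 to get the monic form.

Hence the answer: s^3 - 5*s^2/2 + 5*s/4 - 1/2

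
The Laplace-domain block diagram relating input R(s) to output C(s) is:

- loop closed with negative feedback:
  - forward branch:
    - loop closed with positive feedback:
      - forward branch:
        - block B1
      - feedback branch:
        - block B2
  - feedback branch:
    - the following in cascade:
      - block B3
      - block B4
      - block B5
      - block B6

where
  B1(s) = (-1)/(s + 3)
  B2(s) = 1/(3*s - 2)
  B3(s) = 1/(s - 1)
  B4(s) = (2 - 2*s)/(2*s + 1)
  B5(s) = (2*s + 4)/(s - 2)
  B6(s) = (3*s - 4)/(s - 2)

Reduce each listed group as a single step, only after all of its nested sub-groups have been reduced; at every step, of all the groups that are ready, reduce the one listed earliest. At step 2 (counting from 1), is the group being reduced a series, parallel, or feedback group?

The answer is series.

Reasoning:
(1) reduce the feedback loop with forward B1 and return B2
(2) multiply B3, B4, B5, B6 (series)
(3) apply the feedback formula to [B1/(1-B1*B2)], (B3*B4*B5*B6)
So the answer for step 2 is series.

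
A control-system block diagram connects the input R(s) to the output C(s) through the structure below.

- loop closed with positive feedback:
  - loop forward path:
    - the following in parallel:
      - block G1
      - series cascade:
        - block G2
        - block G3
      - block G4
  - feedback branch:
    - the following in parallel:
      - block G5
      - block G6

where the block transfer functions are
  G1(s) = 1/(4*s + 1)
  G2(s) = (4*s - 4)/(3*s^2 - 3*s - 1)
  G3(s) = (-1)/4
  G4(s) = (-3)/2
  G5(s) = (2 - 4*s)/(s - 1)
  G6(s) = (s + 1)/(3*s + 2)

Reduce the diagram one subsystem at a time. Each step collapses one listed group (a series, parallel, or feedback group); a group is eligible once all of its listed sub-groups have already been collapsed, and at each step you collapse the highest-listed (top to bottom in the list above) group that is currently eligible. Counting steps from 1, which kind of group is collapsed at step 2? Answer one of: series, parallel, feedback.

The answer is parallel.

Reasoning:
[1] cascade G2, G3
[2] reduce the parallel group G1, (G2*G3), G4
[3] parallel reduction of G5, G6
[4] collapse the loop ((G1+(G2*G3)+G4) forward, (G5+G6) return)
The group at step 2 is a parallel group.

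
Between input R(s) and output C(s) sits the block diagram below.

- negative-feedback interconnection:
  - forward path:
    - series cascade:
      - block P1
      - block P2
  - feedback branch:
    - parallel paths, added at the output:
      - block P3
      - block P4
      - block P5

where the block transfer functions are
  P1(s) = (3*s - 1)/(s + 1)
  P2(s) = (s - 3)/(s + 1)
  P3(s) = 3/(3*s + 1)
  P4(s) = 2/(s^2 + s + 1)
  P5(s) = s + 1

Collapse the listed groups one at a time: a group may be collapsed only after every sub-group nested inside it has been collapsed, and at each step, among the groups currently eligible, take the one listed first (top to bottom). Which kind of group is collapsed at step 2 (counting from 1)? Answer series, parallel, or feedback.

[1] combine P1, P2 in series
[2] combine P3, P4, P5 in parallel
[3] apply the feedback formula to (P1*P2), (P3+P4+P5)
Step 2: parallel.

Final answer: parallel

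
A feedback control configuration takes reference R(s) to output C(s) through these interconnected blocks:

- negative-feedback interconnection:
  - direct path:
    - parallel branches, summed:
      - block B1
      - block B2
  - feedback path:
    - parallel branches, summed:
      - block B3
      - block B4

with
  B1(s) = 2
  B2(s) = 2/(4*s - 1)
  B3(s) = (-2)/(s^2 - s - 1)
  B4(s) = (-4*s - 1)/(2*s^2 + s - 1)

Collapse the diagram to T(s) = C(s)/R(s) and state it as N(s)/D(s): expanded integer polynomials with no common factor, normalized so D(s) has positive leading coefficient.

Reducing step by step:

Step 1: add B1, B2 (parallel) = (8*s)/(4*s - 1)
Step 2: combine B3, B4 in parallel = (-4*s^3 - s^2 + 3*s + 3)/(2*s^4 - s^3 - 4*s^2 + 1)
Step 3: feedback reduction of (B1+B2), (B3+B4), which is the overall transfer function T(s) = C(s)/R(s) in lowest terms

Answer: (16*s^5 - 8*s^4 - 32*s^3 + 8*s)/(8*s^5 - 38*s^4 - 23*s^3 + 28*s^2 + 28*s - 1)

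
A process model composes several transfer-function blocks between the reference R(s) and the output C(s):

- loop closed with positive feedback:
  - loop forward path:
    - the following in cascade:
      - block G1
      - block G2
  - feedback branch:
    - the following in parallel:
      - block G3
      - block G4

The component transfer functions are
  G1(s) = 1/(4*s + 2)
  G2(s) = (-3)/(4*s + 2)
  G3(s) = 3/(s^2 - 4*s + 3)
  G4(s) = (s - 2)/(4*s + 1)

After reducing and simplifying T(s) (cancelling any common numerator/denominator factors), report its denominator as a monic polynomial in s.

1. combine G1, G2 in series, giving (-3)/(16*s^2 + 16*s + 4)
2. combine G3, G4 in parallel, giving (s^3 - 6*s^2 + 23*s - 3)/(4*s^3 - 15*s^2 + 8*s + 3)
3. collapse the loop ((G1*G2) forward, (G3+G4) return), giving (-12*s^3 + 45*s^2 - 24*s - 9)/(64*s^5 - 176*s^4 - 93*s^3 + 98*s^2 + 149*s + 3)
That last expression is T(s), already simplified. Scaling its denominator by 1/64 (the reciprocal of the leading coefficient) yields the monic denominator.

Hence the answer: s^5 - 11*s^4/4 - 93*s^3/64 + 49*s^2/32 + 149*s/64 + 3/64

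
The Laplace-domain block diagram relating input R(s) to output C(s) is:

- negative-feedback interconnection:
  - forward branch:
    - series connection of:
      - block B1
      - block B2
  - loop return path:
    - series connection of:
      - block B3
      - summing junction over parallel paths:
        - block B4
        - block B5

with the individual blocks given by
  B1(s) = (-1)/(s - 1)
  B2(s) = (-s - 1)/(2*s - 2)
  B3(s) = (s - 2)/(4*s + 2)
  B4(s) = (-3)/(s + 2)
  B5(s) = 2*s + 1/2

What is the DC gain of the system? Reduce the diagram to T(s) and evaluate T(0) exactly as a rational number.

Step 1. cascade B1, B2 gives (s + 1)/(2*s^2 - 4*s + 2)
Step 2. reduce the parallel group B4, B5 gives (4*s^2 + 9*s - 4)/(2*s + 4)
Step 3. combine B3, (B4+B5) in series gives (4*s^3 + s^2 - 22*s + 8)/(8*s^2 + 20*s + 8)
Step 4. reduce the feedback loop with forward (B1*B2) and return (B3*(B4+B5)) gives (8*s^3 + 28*s^2 + 28*s + 8)/(20*s^4 + 13*s^3 - 69*s^2 - 6*s + 24)
Evaluating the step-4 result (the overall T(s)) at s = 0 gives T(0) = 8/24 = 1/3.

Answer: 1/3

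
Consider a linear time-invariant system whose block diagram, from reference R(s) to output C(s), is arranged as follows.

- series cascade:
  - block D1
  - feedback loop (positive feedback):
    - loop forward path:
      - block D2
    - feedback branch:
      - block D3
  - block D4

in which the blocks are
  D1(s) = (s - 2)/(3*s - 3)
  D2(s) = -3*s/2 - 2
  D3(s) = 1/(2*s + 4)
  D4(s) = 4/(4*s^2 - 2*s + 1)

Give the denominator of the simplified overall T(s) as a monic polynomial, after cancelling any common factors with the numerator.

Reducing step by step:

Step 1: collapse the loop (D2 forward, D3 return); result (-6*s^2 - 20*s - 16)/(7*s + 12)
Step 2: combine D1, [D2/(1-D2*D3)], D4 in series; result (-24*s^3 - 32*s^2 + 96*s + 128)/(84*s^4 + 18*s^3 - 153*s^2 + 87*s - 36)
The result of step 2 is T(s) in lowest terms. Its denominator has leading coefficient 84; dividing the denominator through by 84 makes it monic.

Answer: s^4 + 3*s^3/14 - 51*s^2/28 + 29*s/28 - 3/7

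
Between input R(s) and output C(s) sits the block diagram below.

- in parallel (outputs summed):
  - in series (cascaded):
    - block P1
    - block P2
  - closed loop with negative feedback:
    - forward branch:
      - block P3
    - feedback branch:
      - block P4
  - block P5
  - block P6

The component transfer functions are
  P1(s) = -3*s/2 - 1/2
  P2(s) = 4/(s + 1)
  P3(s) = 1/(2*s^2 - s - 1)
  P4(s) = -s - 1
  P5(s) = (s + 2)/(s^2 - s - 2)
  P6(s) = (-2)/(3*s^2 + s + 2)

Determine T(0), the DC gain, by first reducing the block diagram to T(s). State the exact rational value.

Reducing step by step:

(1) series reduction of P1, P2: (-6*s - 2)/(s + 1)
(2) apply the feedback formula to P3, P4: 1/(2*s^2 - 2*s - 2)
(3) parallel reduction of (P1*P2), [P3/(1+P3*P4)], P5, P6: (-36*s^6 + 90*s^5 + 15*s^4 - 26*s^3 - 63*s^2 - 96*s - 36)/(6*s^6 - 10*s^5 - 12*s^4 + 6*s^3 + 10*s^2 + 16*s + 8)
The step-3 result is T(s). Setting s = 0: T(0) = -36/8 = -9/2.

Answer: -9/2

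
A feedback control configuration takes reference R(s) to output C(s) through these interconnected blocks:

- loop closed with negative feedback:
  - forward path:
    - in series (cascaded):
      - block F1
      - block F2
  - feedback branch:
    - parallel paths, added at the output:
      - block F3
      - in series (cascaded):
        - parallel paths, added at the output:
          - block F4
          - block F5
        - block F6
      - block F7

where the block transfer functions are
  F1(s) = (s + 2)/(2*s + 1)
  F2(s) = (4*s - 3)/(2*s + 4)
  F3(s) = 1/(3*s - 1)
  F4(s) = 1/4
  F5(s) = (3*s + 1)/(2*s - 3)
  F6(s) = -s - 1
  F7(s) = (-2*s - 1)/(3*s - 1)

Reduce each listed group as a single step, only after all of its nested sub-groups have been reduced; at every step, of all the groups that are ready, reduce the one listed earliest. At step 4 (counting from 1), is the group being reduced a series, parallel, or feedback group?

[1] reduce the series chain F1, F2
[2] combine F4, F5 in parallel
[3] cascade (F4+F5), F6
[4] sum the parallel branches F3, ((F4+F5)*F6), F7
[5] reduce the feedback loop with forward (F1*F2) and return (F3+((F4+F5)*F6)+F7)
At step 4 the group reduced is parallel.

Therefore the answer is parallel.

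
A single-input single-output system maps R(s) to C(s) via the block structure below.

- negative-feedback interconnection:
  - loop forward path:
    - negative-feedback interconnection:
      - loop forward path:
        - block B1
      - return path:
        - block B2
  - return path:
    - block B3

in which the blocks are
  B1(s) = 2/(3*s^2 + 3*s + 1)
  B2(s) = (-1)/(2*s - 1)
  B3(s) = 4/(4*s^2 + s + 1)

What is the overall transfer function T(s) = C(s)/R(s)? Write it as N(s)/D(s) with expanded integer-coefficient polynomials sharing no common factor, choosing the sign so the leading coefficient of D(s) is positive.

The answer is (16*s^3 - 4*s^2 + 2*s - 2)/(24*s^5 + 18*s^4 + 5*s^3 - 10*s^2 + 12*s - 11).

Reasoning:
Step 1. feedback reduction of B1, B2 -> (4*s - 2)/(6*s^3 + 3*s^2 - s - 3)
Step 2. close the feedback loop around [B1/(1+B1*B2)], B3, giving the overall T(s)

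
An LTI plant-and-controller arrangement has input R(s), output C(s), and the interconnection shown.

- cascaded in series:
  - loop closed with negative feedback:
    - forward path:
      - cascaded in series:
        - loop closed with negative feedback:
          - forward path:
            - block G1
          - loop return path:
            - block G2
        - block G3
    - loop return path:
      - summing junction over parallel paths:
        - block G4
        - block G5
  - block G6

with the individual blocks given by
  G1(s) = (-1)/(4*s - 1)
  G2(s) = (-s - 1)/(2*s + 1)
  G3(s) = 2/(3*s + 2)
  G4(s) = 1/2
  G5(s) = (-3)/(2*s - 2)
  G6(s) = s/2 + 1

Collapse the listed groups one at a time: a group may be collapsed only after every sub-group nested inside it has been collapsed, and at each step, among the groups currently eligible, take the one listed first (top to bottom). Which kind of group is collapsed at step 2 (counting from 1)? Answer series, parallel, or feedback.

Answer: series

Working:
Step 1: collapse the loop (G1 forward, G2 return)
Step 2: multiply [G1/(1+G1*G2)], G3 (series)
Step 3: parallel reduction of G4, G5
Step 4: collapse the loop (([G1/(1+G1*G2)]*G3) forward, (G4+G5) return)
Step 5: multiply [([G1/(1+G1*G2)]*G3)/(1+([G1/(1+G1*G2)]*G3)*(G4+G5))], G6 (series)
Step 2: series.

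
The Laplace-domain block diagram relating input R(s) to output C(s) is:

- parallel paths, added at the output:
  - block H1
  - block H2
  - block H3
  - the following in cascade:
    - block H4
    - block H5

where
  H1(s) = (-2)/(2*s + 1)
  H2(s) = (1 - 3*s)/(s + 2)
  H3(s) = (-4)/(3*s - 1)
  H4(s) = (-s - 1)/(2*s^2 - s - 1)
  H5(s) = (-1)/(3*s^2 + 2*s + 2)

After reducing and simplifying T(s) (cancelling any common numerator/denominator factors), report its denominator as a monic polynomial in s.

The answer is s^6 + 11*s^5/6 - 5*s^4/9 - 19*s^3/18 - 4*s^2/3 - s/9 + 2/9.

Reasoning:
[1] multiply H4, H5 (series) gives (s + 1)/(6*s^4 + s^3 - s^2 - 4*s - 2)
[2] sum the parallel branches H1, H2, H3, (H4*H5) gives (-54*s^6 - 15*s^5 - 67*s^4 + 50*s^3 + 35*s^2 + 55*s + 8)/(18*s^6 + 33*s^5 - 10*s^4 - 19*s^3 - 24*s^2 - 2*s + 4)
Step 2 gives the fully reduced T(s), with no common factor left to cancel. The denominator's leading coefficient is 18, so divide each of its coefficients by 18 to get the monic form.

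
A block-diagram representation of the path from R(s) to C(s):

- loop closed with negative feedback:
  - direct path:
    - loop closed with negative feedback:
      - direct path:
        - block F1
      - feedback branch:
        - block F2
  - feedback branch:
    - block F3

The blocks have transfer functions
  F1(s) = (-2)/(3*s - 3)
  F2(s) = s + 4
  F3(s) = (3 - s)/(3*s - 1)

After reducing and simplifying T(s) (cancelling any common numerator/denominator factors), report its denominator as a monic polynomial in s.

Step 1: apply the feedback formula to F1, F2 -> (-2)/(s - 11)
Step 2: apply the feedback formula to [F1/(1+F1*F2)], F3 -> (2 - 6*s)/(3*s^2 - 32*s + 5)
T(s) is the step-2 result (common factors already cancelled). Leading coefficient of the denominator: 3. Divide through by 3 for the monic polynomial.

Answer: s^2 - 32*s/3 + 5/3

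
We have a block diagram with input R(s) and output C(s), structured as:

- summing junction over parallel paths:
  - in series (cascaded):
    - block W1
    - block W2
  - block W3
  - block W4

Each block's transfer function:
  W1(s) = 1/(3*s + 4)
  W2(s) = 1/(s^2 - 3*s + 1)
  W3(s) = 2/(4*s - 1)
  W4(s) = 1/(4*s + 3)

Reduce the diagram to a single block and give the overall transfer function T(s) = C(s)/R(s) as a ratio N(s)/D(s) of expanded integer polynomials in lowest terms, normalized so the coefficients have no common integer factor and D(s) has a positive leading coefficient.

1. multiply W1, W2 (series) -> 1/(3*s^3 - 5*s^2 - 9*s + 4)
2. reduce the parallel group (W1*W2), W3, W4; the result is T(s) itself (integer coefficients, no common factor, positive leading denominator coefficient)

Therefore the answer is (36*s^4 - 45*s^3 - 117*s^2 + 11*s + 17)/(48*s^5 - 56*s^4 - 193*s^3 + 7*s^2 + 59*s - 12).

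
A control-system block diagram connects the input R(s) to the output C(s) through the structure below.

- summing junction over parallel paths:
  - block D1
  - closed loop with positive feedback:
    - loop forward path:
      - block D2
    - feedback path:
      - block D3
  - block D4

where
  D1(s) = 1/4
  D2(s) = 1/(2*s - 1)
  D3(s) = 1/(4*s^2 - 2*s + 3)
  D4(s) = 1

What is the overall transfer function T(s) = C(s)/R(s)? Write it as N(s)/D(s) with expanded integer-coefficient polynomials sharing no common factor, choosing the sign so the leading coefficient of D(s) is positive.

[1] reduce the feedback loop with forward D2 and return D3, giving (4*s^2 - 2*s + 3)/(8*s^3 - 8*s^2 + 8*s - 4)
[2] add D1, [D2/(1-D2*D3)], D4 (parallel) - this is the overall T(s), already in the required normalized form

Answer: (5*s^3 - 3*s^2 + 4*s - 1)/(4*s^3 - 4*s^2 + 4*s - 2)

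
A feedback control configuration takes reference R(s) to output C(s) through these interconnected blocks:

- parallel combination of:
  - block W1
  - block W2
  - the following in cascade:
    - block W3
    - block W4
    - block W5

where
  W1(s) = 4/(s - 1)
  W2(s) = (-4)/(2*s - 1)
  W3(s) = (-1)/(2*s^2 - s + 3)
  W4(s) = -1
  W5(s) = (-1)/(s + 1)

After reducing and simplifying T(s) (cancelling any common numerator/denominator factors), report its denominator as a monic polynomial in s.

Step 1: combine W3, W4, W5 in series: (-1)/(2*s^3 + s^2 + 2*s + 3)
Step 2: add W1, W2, (W3*W4*W5) (parallel): (8*s^4 + 4*s^3 + 6*s^2 + 15*s - 1)/(4*s^5 - 4*s^4 + 3*s^3 + s^2 - 7*s + 3)
T(s) is the step-2 result (common factors already cancelled). Leading coefficient of the denominator: 4. Divide through by 4 for the monic polynomial.

Hence the answer: s^5 - s^4 + 3*s^3/4 + s^2/4 - 7*s/4 + 3/4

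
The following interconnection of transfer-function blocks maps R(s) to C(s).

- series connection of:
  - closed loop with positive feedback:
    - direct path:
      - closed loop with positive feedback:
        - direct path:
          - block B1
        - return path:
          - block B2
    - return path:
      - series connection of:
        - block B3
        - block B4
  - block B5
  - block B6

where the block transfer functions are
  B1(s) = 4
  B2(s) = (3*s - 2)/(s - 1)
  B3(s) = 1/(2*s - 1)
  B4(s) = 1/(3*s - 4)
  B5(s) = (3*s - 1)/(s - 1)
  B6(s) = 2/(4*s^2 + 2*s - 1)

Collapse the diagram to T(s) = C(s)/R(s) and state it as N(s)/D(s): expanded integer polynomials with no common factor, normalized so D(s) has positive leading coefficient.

Step 1: apply the feedback formula to B1, B2: (4 - 4*s)/(11*s - 7)
Step 2: combine B3, B4 in series: 1/(6*s^2 - 11*s + 4)
Step 3: close the feedback loop around [B1/(1-B1*B2)], (B3*B4): (-24*s^3 + 68*s^2 - 60*s + 16)/(66*s^3 - 163*s^2 + 125*s - 32)
Step 4: cascade [[B1/(1-B1*B2)]/(1-[B1/(1-B1*B2)]*(B3*B4))], B5, B6 - this is the overall T(s), already in the required normalized form

Final answer: (-144*s^3 + 312*s^2 - 184*s + 32)/(264*s^5 - 520*s^4 + 108*s^3 + 285*s^2 - 189*s + 32)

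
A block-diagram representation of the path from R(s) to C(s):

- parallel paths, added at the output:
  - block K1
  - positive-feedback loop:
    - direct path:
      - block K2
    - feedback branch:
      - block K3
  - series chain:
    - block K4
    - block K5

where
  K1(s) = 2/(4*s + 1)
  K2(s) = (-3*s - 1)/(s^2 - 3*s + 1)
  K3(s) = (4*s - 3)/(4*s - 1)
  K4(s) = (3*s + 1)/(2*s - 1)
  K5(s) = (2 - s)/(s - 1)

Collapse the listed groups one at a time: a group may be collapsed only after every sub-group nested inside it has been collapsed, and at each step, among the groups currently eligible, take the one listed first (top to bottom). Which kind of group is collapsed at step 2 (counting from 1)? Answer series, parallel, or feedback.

Step 1: apply the feedback formula to K2, K3
Step 2: series reduction of K4, K5
Step 3: parallel reduction of K1, [K2/(1-K2*K3)], (K4*K5)
At step 2 the group reduced is series.

Final answer: series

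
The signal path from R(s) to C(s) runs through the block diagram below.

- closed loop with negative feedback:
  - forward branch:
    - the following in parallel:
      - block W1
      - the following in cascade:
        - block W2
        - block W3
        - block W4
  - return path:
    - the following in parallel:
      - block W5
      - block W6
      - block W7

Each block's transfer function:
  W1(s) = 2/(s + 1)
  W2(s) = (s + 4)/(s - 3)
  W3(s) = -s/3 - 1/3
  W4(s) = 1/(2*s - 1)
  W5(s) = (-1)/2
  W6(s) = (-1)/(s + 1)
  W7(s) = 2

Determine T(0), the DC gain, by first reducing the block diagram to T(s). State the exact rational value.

Step 1: combine W2, W3, W4 in series, giving (-s^2 - 5*s - 4)/(6*s^2 - 21*s + 9)
Step 2: reduce the parallel group W1, (W2*W3*W4), giving (-s^3 + 6*s^2 - 51*s + 14)/(6*s^3 - 15*s^2 - 12*s + 9)
Step 3: sum the parallel branches W5, W6, W7, giving (3*s + 1)/(2*s + 2)
Step 4: feedback reduction of (W1+(W2*W3*W4)), (W5+W6+W7), giving (-2*s^4 + 10*s^3 - 90*s^2 - 74*s + 28)/(9*s^4 - s^3 - 201*s^2 - 15*s + 32)
DC gain: substitute s = 0 into T(s) from step 4: T(0) = 28/32 = 7/8.

Hence the answer: 7/8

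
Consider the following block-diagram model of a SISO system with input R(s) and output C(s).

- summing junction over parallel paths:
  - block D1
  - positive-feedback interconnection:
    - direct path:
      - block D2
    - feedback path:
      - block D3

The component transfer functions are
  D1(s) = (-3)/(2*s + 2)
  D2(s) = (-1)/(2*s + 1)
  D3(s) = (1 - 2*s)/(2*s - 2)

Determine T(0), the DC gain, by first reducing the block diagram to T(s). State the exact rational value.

Answer: -7/2

Working:
(1) feedback reduction of D2, D3 -> (2 - 2*s)/(4*s^2 - 4*s - 1)
(2) add D1, [D2/(1-D2*D3)] (parallel) -> (-16*s^2 + 12*s + 7)/(8*s^3 - 10*s - 2)
Evaluating the step-2 result (the overall T(s)) at s = 0 gives T(0) = 7/(-2) = -7/2.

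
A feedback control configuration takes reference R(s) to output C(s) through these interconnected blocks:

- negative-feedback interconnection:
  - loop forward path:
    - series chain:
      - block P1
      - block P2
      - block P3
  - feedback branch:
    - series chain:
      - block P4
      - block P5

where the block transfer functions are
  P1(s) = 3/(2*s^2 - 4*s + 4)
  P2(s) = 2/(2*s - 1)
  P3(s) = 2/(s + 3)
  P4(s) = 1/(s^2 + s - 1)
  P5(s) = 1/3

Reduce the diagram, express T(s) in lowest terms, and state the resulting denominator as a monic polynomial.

Step 1 - multiply P1, P2, P3 (series) gives 6/(2*s^4 + s^3 - 9*s^2 + 16*s - 6)
Step 2 - series reduction of P4, P5 gives 1/(3*s^2 + 3*s - 3)
Step 3 - feedback reduction of (P1*P2*P3), (P4*P5) gives (6*s^2 + 6*s - 6)/(2*s^6 + 3*s^5 - 10*s^4 + 6*s^3 + 19*s^2 - 22*s + 8)
The result of step 3 is T(s) in lowest terms. Its denominator has leading coefficient 2; dividing the denominator through by 2 makes it monic.

Therefore the answer is s^6 + 3*s^5/2 - 5*s^4 + 3*s^3 + 19*s^2/2 - 11*s + 4.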